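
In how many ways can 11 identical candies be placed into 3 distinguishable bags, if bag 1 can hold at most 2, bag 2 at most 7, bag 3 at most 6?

12

By stars and bars, unrestricted non-negative solutions to x_1+…+x_3 = 11 number C(11+2,2) = 78.
Subtract solutions that violate a single cap (substitute x_i' = x_i − (cap_i+1)): x_1 ≥ 3 gives C(10,2) = 45; x_2 ≥ 8 gives C(5,2) = 10; x_3 ≥ 7 gives C(6,2) = 15. Together 70.
Add back pairs where two caps are both exceeded: 1 + 3 + 0 = 4.
By inclusion–exclusion the count is 78 − 70 + 4 = 12.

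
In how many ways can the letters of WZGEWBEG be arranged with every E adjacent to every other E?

Treat the 2 copies of E as a single block. The multiset to arrange is then {EE, B, G, G, W, W, Z}, 7 items in all.
That gives (7)!/(2!·2!) = 1260 arrangements.

1260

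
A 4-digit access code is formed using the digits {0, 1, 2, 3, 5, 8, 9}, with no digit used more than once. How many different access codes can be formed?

This is a permutation of 4 out of 7: P(7,4) = 7!/3!.
7 × 6 × 5 × 4 = 840.

840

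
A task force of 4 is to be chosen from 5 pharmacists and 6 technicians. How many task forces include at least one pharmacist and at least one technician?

310

With no constraint there are C(11,4) = 330 possible selections.
Subtract selections that omit an entire group: no pharmacists → C(6,4) = 15; no technicians → C(5,4) = 5.
Both groups omitted at once is impossible, so 330 − 20 = 310.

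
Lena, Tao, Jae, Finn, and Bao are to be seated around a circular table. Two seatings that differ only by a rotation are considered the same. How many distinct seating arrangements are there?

Around a circle, 5 distinct people have 5!/5 = (4)! = 24 rotationally distinct seatings.

24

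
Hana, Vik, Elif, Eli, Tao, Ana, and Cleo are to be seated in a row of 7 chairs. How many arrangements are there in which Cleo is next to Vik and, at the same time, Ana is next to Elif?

480

Treat {Cleo,Vik} as one block (2 orders) and {Ana,Elif} as another (2 orders).
That leaves 5 units to arrange: 2 × 2 × 5! = 4 × 120 = 480.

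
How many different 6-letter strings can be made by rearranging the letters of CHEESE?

The 6 letters of CHEESE have repeats: E appearing 3 times.
Dividing 6! = 720 by 3! = 6 for the repeated letters gives 120.

120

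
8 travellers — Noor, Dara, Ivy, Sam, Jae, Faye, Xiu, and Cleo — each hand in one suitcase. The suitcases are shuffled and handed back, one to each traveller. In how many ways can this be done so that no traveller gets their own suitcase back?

14833

Count assignments avoiding every fixed point. For any j of the 8 travellers fixed to their own suitcase, the other 8−j can be arranged in (8−j)! ways.
By inclusion–exclusion this is Σ_{j=0}^{8} (−1)^j C(8,j)·(8−j)!.
Computing: 40320 − 40320 + 20160 − 6720 + 1680 − 336 + 56 − 8 + 1 = 14833.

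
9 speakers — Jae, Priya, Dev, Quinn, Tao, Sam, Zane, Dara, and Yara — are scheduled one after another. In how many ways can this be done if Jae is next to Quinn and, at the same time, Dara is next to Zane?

20160

Treat {Jae,Quinn} as one block (2 orders) and {Dara,Zane} as another (2 orders).
That leaves 7 units to arrange: 2 × 2 × 7! = 4 × 5040 = 20160.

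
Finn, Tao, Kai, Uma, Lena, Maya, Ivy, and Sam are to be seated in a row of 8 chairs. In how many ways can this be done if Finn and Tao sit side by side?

10080

Treat {Finn, Tao} as a single unit. There are 7 units to order, and the pair itself can be ordered 2 ways.
So the count is 2·(7)! = 10080.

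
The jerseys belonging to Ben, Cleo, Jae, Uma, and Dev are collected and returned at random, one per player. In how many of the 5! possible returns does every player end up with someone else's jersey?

Count assignments avoiding every fixed point. For any j of the 5 players fixed to their old jersey, the other 5−j can be arranged in (5−j)! ways.
By inclusion–exclusion this is Σ_{j=0}^{5} (−1)^j C(5,j)·(5−j)!.
Computing: 120 − 120 + 60 − 20 + 5 − 1 = 44.

44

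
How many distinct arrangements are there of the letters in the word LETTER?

LETTER has 6 letters with E appearing twice and T appearing twice.
Dividing 6! = 720 by 2!·2! = 4 for the repeated letters gives 180.

180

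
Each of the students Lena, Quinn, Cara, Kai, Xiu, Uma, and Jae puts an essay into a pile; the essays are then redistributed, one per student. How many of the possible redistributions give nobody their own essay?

This is the derangement count D_7: permutations of 7 items with no fixed point.
By inclusion–exclusion this is Σ_{j=0}^{7} (−1)^j C(7,j)·(7−j)!.
Computing: 5040 − 5040 + 2520 − 840 + 210 − 42 + 7 − 1 = 1854.

1854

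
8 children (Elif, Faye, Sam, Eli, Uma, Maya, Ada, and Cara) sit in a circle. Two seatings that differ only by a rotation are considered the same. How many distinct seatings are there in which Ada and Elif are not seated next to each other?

3600

Without the restriction there are (7)! = 5040 seatings.
Those with Ada next to Elif: fuse the pair into one unit and seat 7 units around a circle — 2·(6)! = 1440.
Subtracting, 5040 − 1440 = 3600.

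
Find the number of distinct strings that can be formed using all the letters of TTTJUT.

30

TTTJUT has 6 letters with T appearing 4 times.
So there are 6! / (4!) = 30 distinguishable arrangements.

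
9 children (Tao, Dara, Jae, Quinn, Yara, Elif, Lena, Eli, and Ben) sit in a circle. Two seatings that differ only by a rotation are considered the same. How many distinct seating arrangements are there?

Around a circle, 9 distinct people have 9!/9 = (8)! = 40320 rotationally distinct seatings.

40320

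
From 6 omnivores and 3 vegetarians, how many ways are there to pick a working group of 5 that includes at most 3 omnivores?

Split by how many omnivores are chosen (0 through 3).
Sum: C(6,0)·C(3,5) + C(6,1)·C(3,4) + C(6,2)·C(3,3) + C(6,3)·C(3,2) = 0 + 0 + 15 + 60 = 75.

75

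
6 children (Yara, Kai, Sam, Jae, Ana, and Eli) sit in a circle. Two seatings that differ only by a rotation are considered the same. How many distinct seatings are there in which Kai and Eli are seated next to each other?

Treat {Kai, Eli} as one unit (2 internal orders) and seat the resulting 5 units around the table: (4)! circular arrangements.
So 2 × (4)! = 2 × 24 = 48.

48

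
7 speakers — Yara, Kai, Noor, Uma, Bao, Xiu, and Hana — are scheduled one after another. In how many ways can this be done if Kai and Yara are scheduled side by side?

Place the 5 others and the Kai-Yara pair as 6 objects in a line; the pair has 2 internal arrangements.
That gives 2 × 6! = 2 × 720 = 1440.

1440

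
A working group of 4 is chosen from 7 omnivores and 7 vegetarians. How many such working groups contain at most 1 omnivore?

Split by how many omnivores are chosen (0 through 1).
Sum: C(7,0)·C(7,4) + C(7,1)·C(7,3) = 35 + 245 = 280.

280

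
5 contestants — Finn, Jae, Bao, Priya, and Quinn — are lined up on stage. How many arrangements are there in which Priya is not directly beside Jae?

Of the 5! = 120 arrangements, those with Priya and Jae adjacent number 2 × 4! = 48 (treat the pair as a block with 2 internal orders).
So 120 − 48 = 72 arrangements keep them apart.

72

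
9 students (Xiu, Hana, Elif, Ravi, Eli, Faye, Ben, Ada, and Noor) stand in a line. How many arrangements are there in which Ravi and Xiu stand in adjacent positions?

80640

Place the 7 others and the Ravi-Xiu pair as 8 objects in a line; the pair has 2 internal arrangements.
So the count is 2·(8)! = 80640.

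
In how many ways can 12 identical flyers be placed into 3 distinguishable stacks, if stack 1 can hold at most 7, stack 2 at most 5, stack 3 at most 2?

6

By stars and bars, unrestricted non-negative solutions to x_1+…+x_3 = 12 number C(12+2,2) = 91.
Subtract solutions that violate a single cap (substitute x_i' = x_i − (cap_i+1)): x_1 ≥ 8 gives C(6,2) = 15; x_2 ≥ 6 gives C(8,2) = 28; x_3 ≥ 3 gives C(11,2) = 55. Together 98.
Add back pairs where two caps are both exceeded: 0 + 3 + 10 = 13.
By inclusion–exclusion the count is 91 − 98 + 13 = 6.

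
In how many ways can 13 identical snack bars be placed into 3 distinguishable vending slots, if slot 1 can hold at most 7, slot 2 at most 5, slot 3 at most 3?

6

Ignoring the caps, the number of non-negative solutions to x_1+…+x_3 = 13 is C(15,2) = 105.
Subtract solutions that violate a single cap (substitute x_i' = x_i − (cap_i+1)): x_1 ≥ 8 gives C(7,2) = 21; x_2 ≥ 6 gives C(9,2) = 36; x_3 ≥ 4 gives C(11,2) = 55. Together 112.
Add back pairs where two caps are both exceeded: 0 + 3 + 10 = 13.
By inclusion–exclusion the count is 105 − 112 + 13 = 6.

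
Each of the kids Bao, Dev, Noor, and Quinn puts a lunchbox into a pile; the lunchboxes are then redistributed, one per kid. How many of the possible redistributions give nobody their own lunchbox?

9

This is the derangement count D_4: permutations of 4 items with no fixed point.
By inclusion–exclusion this is Σ_{j=0}^{4} (−1)^j C(4,j)·(4−j)!.
Computing: 24 − 24 + 12 − 4 + 1 = 9.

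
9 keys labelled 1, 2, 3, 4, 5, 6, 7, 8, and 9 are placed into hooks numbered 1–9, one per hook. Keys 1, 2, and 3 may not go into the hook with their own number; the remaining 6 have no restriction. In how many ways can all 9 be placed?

256320

Let Aᵢ (for i ∈ {1, 2, 3}) be the placements that put key i in its forbidden hook. Any j of these fix j positions, leaving (9−j)! ways to fill the rest, and there are C(3,j) ways to pick which j.
By inclusion–exclusion, the number of valid placements is Σ_{j=0}^{3} (−1)^j C(3,j)·(9−j)!.
Computing: 362880 − 120960 + 15120 − 720 = 256320.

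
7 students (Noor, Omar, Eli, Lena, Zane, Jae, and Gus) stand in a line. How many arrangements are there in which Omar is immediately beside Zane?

1440

Glue Omar and Zane into one block (2 internal orders), leaving 6 units to arrange in a row.
That gives 2 × 6! = 2 × 720 = 1440.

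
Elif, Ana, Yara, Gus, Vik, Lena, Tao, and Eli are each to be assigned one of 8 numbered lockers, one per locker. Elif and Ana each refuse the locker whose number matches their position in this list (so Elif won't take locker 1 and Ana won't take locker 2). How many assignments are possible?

30960

Let Aᵢ (for i ∈ {1, 2}) be the placements that put person i in their forbidden locker. Any j of these fix j positions, leaving (8−j)! ways to fill the rest, and there are C(2,j) ways to pick which j.
By inclusion–exclusion, the number of valid placements is Σ_{j=0}^{2} (−1)^j C(2,j)·(8−j)!.
Computing: 40320 − 10080 + 720 = 30960.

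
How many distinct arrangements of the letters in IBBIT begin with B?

12

With the first slot taken by B, it remains to arrange the other 4 letters (IBIT).
Those 4 letters have I appearing twice, giving (4)!/(2!) = 12.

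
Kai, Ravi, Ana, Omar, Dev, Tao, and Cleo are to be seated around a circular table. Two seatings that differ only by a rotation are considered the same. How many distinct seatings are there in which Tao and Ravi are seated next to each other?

240

Glue Tao and Ravi into a block (2 internal orders). Seating 6 units around a circle gives (5)! arrangements.
So 2 × (5)! = 2 × 120 = 240.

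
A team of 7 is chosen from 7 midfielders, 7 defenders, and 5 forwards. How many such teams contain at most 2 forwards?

Split by how many forwards are chosen (0 through 2).
Sum: C(5,0)·C(14,7) + C(5,1)·C(14,6) + C(5,2)·C(14,5) = 3432 + 15015 + 20020 = 38467.

38467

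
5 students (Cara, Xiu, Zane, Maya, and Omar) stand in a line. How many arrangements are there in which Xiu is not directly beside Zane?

Of the 5! = 120 arrangements, those with Xiu and Zane adjacent number 2 × 4! = 48 (treat the pair as a block with 2 internal orders).
So 120 − 48 = 72 arrangements keep them apart.

72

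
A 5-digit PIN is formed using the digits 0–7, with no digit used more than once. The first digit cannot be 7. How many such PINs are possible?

The first digit has 8−1 = 7 choices (anything except 7).
The remaining 4 digits are filled from the other 7 symbols without repetition: 7 × 6 × 5 × 4 = 840.
Total: 7 × 840 = 5880.

5880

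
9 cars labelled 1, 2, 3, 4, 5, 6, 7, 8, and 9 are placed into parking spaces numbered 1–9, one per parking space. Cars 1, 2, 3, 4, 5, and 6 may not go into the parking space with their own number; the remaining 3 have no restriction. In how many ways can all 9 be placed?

183822

Let Aᵢ (for 1 ≤ i ≤ 6) be the placements that put car i in its forbidden parking space. Any j of these fix j positions, leaving (9−j)! ways to fill the rest, and there are C(6,j) ways to pick which j.
By inclusion–exclusion, the number of valid placements is Σ_{j=0}^{6} (−1)^j C(6,j)·(9−j)!.
Computing: 362880 − 241920 + 75600 − 14400 + 1800 − 144 + 6 = 183822.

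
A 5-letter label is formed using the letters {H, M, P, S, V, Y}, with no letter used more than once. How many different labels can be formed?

This is a permutation of 5 out of 6: P(6,5) = 6!/1!.
6 × 5 × 4 × 3 × 2 = 720.

720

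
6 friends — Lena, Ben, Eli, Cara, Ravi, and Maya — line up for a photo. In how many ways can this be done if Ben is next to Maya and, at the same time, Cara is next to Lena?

96

Treat {Ben,Maya} as one block (2 orders) and {Cara,Lena} as another (2 orders).
That leaves 4 units to arrange: 2 × 2 × 4! = 4 × 24 = 96.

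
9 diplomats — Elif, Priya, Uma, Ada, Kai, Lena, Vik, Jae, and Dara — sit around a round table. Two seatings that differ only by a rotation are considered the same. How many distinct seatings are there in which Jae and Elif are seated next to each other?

Glue Jae and Elif into a block (2 internal orders). Seating 8 units around a circle gives (7)! arrangements.
So 2 × (7)! = 2 × 5040 = 10080.

10080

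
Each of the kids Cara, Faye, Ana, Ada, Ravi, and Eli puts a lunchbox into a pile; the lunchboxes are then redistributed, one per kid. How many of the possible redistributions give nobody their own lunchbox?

Let Aᵢ be the assignments in which kid i gets their own lunchbox. We want the size of the complement of A₁∪…∪A_6.
By inclusion–exclusion this is Σ_{j=0}^{6} (−1)^j C(6,j)·(6−j)!.
Computing: 720 − 720 + 360 − 120 + 30 − 6 + 1 = 265.

265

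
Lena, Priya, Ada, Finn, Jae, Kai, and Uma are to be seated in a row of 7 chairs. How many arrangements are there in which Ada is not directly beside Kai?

There are 7! = 5040 arrangements in all. If Ada and Kai are adjacent, merging them into one block gives 2·(6)! = 1440 arrangements.
Complementary counting: 5040 − 1440 = 3600.

3600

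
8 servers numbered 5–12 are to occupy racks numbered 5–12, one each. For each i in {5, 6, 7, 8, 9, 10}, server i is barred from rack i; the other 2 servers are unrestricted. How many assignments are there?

Let Aᵢ (for 5 ≤ i ≤ 10) be the placements that put server i in its forbidden rack. Any j of these fix j positions, leaving (8−j)! ways to fill the rest, and there are C(6,j) ways to pick which j.
By inclusion–exclusion, the number of valid placements is Σ_{j=0}^{6} (−1)^j C(6,j)·(8−j)!.
Computing: 40320 − 30240 + 10800 − 2400 + 360 − 36 + 2 = 18806.

18806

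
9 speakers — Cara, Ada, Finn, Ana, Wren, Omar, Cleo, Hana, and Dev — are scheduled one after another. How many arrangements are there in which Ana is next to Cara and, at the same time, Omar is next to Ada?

20160

Treat {Ana,Cara} as one block (2 orders) and {Omar,Ada} as another (2 orders).
That leaves 7 units to arrange: 2 × 2 × 7! = 4 × 5040 = 20160.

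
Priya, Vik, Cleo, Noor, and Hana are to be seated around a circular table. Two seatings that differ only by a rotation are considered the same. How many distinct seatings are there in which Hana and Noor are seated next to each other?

Glue Hana and Noor into a block (2 internal orders). Seating 4 units around a circle gives (3)! arrangements.
So 2 × (3)! = 2 × 6 = 12.

12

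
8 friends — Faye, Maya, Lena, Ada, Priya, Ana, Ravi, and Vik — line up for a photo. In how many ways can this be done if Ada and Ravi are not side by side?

There are 8! = 40320 arrangements in all. If Ada and Ravi are adjacent, merging them into one block gives 2·(7)! = 10080 arrangements.
Complementary counting: 40320 − 10080 = 30240.

30240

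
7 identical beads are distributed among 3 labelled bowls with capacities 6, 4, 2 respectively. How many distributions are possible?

14

Without the upper bounds there are C(9,2) = 36 ways to split 7 among 3 bowls.
Subtract solutions that violate a single cap (substitute x_i' = x_i − (cap_i+1)): x_1 ≥ 7 gives C(2,2) = 1; x_2 ≥ 5 gives C(4,2) = 6; x_3 ≥ 3 gives C(6,2) = 15. Together 22.
No two caps can be exceeded simultaneously, so the pair terms are all 0.
By inclusion–exclusion the count is 36 − 22 + 0 = 14.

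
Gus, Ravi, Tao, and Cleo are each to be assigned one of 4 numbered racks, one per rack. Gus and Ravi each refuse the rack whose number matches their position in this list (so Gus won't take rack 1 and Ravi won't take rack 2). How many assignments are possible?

Let Aᵢ (for i ∈ {1, 2}) be the placements that put person i in their forbidden rack. Any j of these fix j positions, leaving (4−j)! ways to fill the rest, and there are C(2,j) ways to pick which j.
By inclusion–exclusion, the number of valid placements is Σ_{j=0}^{2} (−1)^j C(2,j)·(4−j)!.
Computing: 24 − 12 + 2 = 14.

14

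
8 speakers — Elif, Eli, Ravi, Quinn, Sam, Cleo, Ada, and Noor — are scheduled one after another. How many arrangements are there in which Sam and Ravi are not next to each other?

Of the 8! = 40320 arrangements, those with Sam and Ravi adjacent number 2 × 7! = 10080 (treat the pair as a block with 2 internal orders).
Complementary counting: 40320 − 10080 = 30240.

30240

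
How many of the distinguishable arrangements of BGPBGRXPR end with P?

5040

With the last slot taken by P, it remains to arrange the other 8 letters (BGBGRXPR).
Those 8 letters have B appearing twice, G appearing twice, and R appearing twice, giving (8)!/(2!·2!·2!) = 5040.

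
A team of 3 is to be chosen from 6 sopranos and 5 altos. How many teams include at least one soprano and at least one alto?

135

Total 3-person selections from all 11: C(11,3) = 165.
Selections missing a whole group: no sopranos → C(5,3) = 10; no altos → C(6,3) = 20.
Both groups omitted at once is impossible, so 165 − 30 = 135.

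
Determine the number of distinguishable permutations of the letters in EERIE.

20

Letter multiplicities in EERIE: E×3, I×1, R×1.
Dividing 5! = 120 by 3! = 6 for the repeated letters gives 20.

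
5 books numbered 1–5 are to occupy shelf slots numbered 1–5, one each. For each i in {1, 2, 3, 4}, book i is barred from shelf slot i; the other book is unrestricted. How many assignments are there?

Let Aᵢ (for 1 ≤ i ≤ 4) be the placements that put book i in its forbidden shelf slot. Any j of these fix j positions, leaving (5−j)! ways to fill the rest, and there are C(4,j) ways to pick which j.
By inclusion–exclusion, the number of valid placements is Σ_{j=0}^{4} (−1)^j C(4,j)·(5−j)!.
Computing: 120 − 96 + 36 − 8 + 1 = 53.

53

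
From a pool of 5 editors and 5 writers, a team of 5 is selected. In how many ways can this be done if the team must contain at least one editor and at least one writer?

Total 5-person selections from all 10: C(10,5) = 252.
Subtract selections that omit an entire group: no editors → C(5,5) = 1; no writers → C(5,5) = 1.
Both groups omitted at once is impossible, so 252 − 2 = 250.

250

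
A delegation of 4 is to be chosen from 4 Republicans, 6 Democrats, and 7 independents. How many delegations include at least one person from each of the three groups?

1176

Unrestricted: C(17,4) = 2380 ways to pick any 4 of the 17.
Selections missing a whole group: no Republicans → C(13,4) = 715; no Democrats → C(11,4) = 330; no independents → C(10,4) = 210.
Add back selections omitting two groups (i.e. drawn from a single group): C(4,4) + C(6,4) + C(7,4) = 51.
By inclusion–exclusion: 2380 − 1255 + 51 = 1176.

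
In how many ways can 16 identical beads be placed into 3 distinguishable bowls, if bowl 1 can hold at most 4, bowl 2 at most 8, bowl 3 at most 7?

10

Ignoring the caps, the number of non-negative solutions to x_1+…+x_3 = 16 is C(18,2) = 153.
Subtract solutions that violate a single cap (substitute x_i' = x_i − (cap_i+1)): x_1 ≥ 5 gives C(13,2) = 78; x_2 ≥ 9 gives C(9,2) = 36; x_3 ≥ 8 gives C(10,2) = 45. Together 159.
Add back pairs where two caps are both exceeded: 6 + 10 + 0 = 16.
By inclusion–exclusion the count is 153 − 159 + 16 = 10.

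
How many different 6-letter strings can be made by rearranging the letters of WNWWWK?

WNWWWK has 6 letters with W appearing 4 times.
The number of distinct arrangements is 6!/(4!) = 720/24 = 30.

30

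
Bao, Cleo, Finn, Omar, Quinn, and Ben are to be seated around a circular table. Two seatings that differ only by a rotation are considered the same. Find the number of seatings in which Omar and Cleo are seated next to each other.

48

Glue Omar and Cleo into a block (2 internal orders). Seating 5 units around a circle gives (4)! arrangements.
So 2 × (4)! = 2 × 24 = 48.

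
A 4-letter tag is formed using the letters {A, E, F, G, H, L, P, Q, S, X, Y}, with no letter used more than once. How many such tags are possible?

7920

This is a permutation of 4 out of 11: P(11,4) = 11!/7!.
11 × 10 × 9 × 8 = 7920.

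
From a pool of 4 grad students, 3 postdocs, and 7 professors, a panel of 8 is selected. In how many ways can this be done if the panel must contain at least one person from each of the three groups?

Unrestricted: C(14,8) = 3003 ways to pick any 8 of the 14.
Subtract selections that omit an entire group: no grad students → C(10,8) = 45; no postdocs → C(11,8) = 165; no professors → C(7,8) = 0.
Add back selections omitting two groups (i.e. drawn from a single group): C(4,8) + C(3,8) + C(7,8) = 0.
By inclusion–exclusion: 3003 − 210 + 0 = 2793.

2793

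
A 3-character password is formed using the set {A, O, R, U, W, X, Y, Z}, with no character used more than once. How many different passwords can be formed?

336

With no repetition, fill the 3 characters in order: 8 choices, then 7, down to 6.
That product is 8 × 7 × 6 = 336.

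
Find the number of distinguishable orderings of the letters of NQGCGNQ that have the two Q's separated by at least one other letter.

Total arrangements of NQGCGNQ: 7!/(2!·2!·2!) = 630.
Arrangements with the Q's together: treat QQ as one letter, giving (6)!/(2!·2!) = 180.
Subtracting, 630 − 180 = 450 arrangements keep the Q's apart.

450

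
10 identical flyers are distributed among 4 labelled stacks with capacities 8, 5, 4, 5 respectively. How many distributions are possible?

Without the upper bounds there are C(13,3) = 286 ways to split 10 among 4 stacks.
Subtract solutions that violate a single cap (substitute x_i' = x_i − (cap_i+1)): x_1 ≥ 9 gives C(4,3) = 4; x_2 ≥ 6 gives C(7,3) = 35; x_3 ≥ 5 gives C(8,3) = 56; x_4 ≥ 6 gives C(7,3) = 35. Together 130.
No two caps can be exceeded simultaneously, so the pair terms are all 0.
By inclusion–exclusion the count is 286 − 130 + 0 = 156.

156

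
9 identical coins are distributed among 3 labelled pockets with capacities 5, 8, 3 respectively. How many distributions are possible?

Ignoring the caps, the number of non-negative solutions to x_1+…+x_3 = 9 is C(11,2) = 55.
Subtract solutions that violate a single cap (substitute x_i' = x_i − (cap_i+1)): x_1 ≥ 6 gives C(5,2) = 10; x_2 ≥ 9 gives C(2,2) = 1; x_3 ≥ 4 gives C(7,2) = 21. Together 32.
No two caps can be exceeded simultaneously, so the pair terms are all 0.
By inclusion–exclusion the count is 55 − 32 + 0 = 23.

23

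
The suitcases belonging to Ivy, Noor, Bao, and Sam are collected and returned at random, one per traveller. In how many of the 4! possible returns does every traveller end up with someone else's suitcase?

Let Aᵢ be the assignments in which traveller i gets their own suitcase. We want the size of the complement of A₁∪…∪A_4.
By inclusion–exclusion this is Σ_{j=0}^{4} (−1)^j C(4,j)·(4−j)!.
Computing: 24 − 24 + 12 − 4 + 1 = 9.

9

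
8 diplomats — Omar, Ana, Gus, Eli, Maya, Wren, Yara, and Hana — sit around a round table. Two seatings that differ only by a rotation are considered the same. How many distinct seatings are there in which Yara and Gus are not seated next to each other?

3600

Without the restriction there are (7)! = 5040 seatings.
Those with Yara next to Gus: fuse the pair into one unit and seat 7 units around a circle — 2·(6)! = 1440.
Subtracting, 5040 − 1440 = 3600.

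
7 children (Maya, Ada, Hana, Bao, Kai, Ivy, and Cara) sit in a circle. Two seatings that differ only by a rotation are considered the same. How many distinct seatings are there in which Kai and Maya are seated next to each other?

240

Glue Kai and Maya into a block (2 internal orders). Seating 6 units around a circle gives (5)! arrangements.
So 2 × (5)! = 2 × 120 = 240.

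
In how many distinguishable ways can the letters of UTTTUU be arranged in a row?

20

Letter multiplicities in UTTTUU: T×3, U×3.
So there are 6! / (3!·3!) = 20 distinguishable arrangements.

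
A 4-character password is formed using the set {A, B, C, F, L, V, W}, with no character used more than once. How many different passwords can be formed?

840

With no repetition, fill the 4 characters in order: 7 choices, then 6, down to 4.
7 × 6 × 5 × 4 = 840.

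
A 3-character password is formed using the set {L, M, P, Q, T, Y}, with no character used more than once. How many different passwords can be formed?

This is a permutation of 3 out of 6: P(6,3) = 6!/3!.
6 × 5 × 4 = 120.

120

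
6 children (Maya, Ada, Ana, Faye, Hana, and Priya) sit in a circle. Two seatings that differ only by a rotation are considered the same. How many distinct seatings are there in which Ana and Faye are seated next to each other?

Glue Ana and Faye into a block (2 internal orders). Seating 5 units around a circle gives (4)! arrangements.
So 2 × (4)! = 2 × 24 = 48.

48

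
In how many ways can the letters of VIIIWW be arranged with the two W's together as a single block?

Treat the 2 copies of W as a single block. The multiset to arrange is then {WW, I, I, I, V}, 5 items in all.
That gives (5)!/(3!) = 20 arrangements.

20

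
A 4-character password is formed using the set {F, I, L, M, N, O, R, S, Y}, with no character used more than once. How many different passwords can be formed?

3024

With no repetition, fill the 4 characters in order: 9 choices, then 8, down to 6.
That product is 9 × 8 × 7 × 6 = 3024.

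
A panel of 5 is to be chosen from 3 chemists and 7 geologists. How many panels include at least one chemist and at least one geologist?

231

Unrestricted: C(10,5) = 252 ways to pick any 5 of the 10.
Subtract selections that omit an entire group: no chemists → C(7,5) = 21; no geologists → C(3,5) = 0.
Both groups omitted at once is impossible, so 252 − 21 = 231.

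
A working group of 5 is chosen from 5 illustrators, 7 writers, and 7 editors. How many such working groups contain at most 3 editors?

Split by how many editors are chosen (0 through 3).
Sum: C(7,0)·C(12,5) + C(7,1)·C(12,4) + C(7,2)·C(12,3) + C(7,3)·C(12,2) = 792 + 3465 + 4620 + 2310 = 11187.

11187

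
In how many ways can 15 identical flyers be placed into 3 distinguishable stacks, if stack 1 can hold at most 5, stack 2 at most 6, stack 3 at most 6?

By stars and bars, unrestricted non-negative solutions to x_1+…+x_3 = 15 number C(15+2,2) = 136.
Subtract solutions that violate a single cap (substitute x_i' = x_i − (cap_i+1)): x_1 ≥ 6 gives C(11,2) = 55; x_2 ≥ 7 gives C(10,2) = 45; x_3 ≥ 7 gives C(10,2) = 45. Together 145.
Add back pairs where two caps are both exceeded: 6 + 6 + 3 = 15.
By inclusion–exclusion the count is 136 − 145 + 15 = 6.

6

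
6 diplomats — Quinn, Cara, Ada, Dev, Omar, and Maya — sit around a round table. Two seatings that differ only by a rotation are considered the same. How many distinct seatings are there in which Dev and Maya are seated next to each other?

Glue Dev and Maya into a block (2 internal orders). Seating 5 units around a circle gives (4)! arrangements.
So 2 × (4)! = 2 × 24 = 48.

48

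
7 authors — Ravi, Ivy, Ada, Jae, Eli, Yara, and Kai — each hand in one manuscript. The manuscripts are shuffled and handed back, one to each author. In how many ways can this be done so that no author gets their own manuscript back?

1854

This is the derangement count D_7: permutations of 7 items with no fixed point.
By inclusion–exclusion this is Σ_{j=0}^{7} (−1)^j C(7,j)·(7−j)!.
Computing: 5040 − 5040 + 2520 − 840 + 210 − 42 + 7 − 1 = 1854.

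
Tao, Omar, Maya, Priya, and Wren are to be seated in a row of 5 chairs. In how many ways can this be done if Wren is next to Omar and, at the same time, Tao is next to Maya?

24

Treat {Wren,Omar} as one block (2 orders) and {Tao,Maya} as another (2 orders).
That leaves 3 units to arrange: 2 × 2 × 3! = 4 × 6 = 24.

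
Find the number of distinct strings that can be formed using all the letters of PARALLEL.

The 8 letters of PARALLEL have repeats: A appearing twice and L appearing 3 times.
Dividing 8! = 40320 by 3!·2! = 12 for the repeated letters gives 3360.

3360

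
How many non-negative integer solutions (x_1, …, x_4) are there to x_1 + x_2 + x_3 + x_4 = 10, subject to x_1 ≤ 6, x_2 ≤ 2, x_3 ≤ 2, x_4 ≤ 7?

Ignoring the caps, the number of non-negative solutions to x_1+…+x_4 = 10 is C(13,3) = 286.
Subtract solutions that violate a single cap (substitute x_i' = x_i − (cap_i+1)): x_1 ≥ 7 gives C(6,3) = 20; x_2 ≥ 3 gives C(10,3) = 120; x_3 ≥ 3 gives C(10,3) = 120; x_4 ≥ 8 gives C(5,3) = 10. Together 270.
Add back pairs where two caps are both exceeded: 1 + 1 + 0 + 35 + 0 + 0 = 37.
By inclusion–exclusion the count is 286 − 270 + 37 = 53.

53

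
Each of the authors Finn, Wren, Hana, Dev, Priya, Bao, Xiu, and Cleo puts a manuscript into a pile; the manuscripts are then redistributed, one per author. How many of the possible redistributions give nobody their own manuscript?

14833

Let Aᵢ be the assignments in which author i gets their own manuscript. We want the size of the complement of A₁∪…∪A_8.
By inclusion–exclusion this is Σ_{j=0}^{8} (−1)^j C(8,j)·(8−j)!.
Computing: 40320 − 40320 + 20160 − 6720 + 1680 − 336 + 56 − 8 + 1 = 14833.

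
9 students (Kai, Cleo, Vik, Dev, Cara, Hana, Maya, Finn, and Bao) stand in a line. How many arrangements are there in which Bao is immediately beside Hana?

Place the 7 others and the Bao-Hana pair as 8 objects in a line; the pair has 2 internal arrangements.
So the count is 2·(8)! = 80640.

80640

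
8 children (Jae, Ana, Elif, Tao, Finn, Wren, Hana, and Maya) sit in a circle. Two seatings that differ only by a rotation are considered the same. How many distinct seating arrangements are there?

5040

Seat Jae anywhere (absorbing the rotational symmetry), then permute the other 7: (7)! = 5040.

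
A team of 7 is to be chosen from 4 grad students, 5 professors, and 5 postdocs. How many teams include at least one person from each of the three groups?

3240

Unrestricted: C(14,7) = 3432 ways to pick any 7 of the 14.
Subtract selections that omit an entire group: no grad students → C(10,7) = 120; no professors → C(9,7) = 36; no postdocs → C(9,7) = 36.
Add back selections omitting two groups (i.e. drawn from a single group): C(4,7) + C(5,7) + C(5,7) = 0.
By inclusion–exclusion: 3432 − 192 + 0 = 3240.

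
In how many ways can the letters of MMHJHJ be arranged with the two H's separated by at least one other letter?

60

There are 6!/(2!·2!·2!) = 90 arrangements of MMHJHJ in total.
If the two H's are adjacent, glue them into one block, leaving 5 items to arrange: (5)!/(2!·2!) = 30 ways.
Subtracting, 90 − 30 = 60 arrangements keep the H's apart.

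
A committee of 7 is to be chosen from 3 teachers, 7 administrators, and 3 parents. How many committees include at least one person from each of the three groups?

With no constraint there are C(13,7) = 1716 possible selections.
Subtract selections that omit an entire group: no teachers → C(10,7) = 120; no administrators → C(6,7) = 0; no parents → C(10,7) = 120.
Add back selections omitting two groups (i.e. drawn from a single group): C(3,7) + C(7,7) + C(3,7) = 1.
By inclusion–exclusion: 1716 − 240 + 1 = 1477.

1477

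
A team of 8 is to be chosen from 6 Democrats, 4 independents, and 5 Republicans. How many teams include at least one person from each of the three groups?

6216

Unrestricted: C(15,8) = 6435 ways to pick any 8 of the 15.
Selections missing a whole group: no Democrats → C(9,8) = 9; no independents → C(11,8) = 165; no Republicans → C(10,8) = 45.
Add back selections omitting two groups (i.e. drawn from a single group): C(6,8) + C(4,8) + C(5,8) = 0.
By inclusion–exclusion: 6435 − 219 + 0 = 6216.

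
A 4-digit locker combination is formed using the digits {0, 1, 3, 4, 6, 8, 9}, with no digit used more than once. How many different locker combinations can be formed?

With no repetition, fill the 4 digits in order: 7 choices, then 6, down to 4.
7 × 6 × 5 × 4 = 840.

840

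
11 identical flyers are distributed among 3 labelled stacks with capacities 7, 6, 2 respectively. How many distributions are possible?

12

Without the upper bounds there are C(13,2) = 78 ways to split 11 among 3 stacks.
Subtract solutions that violate a single cap (substitute x_i' = x_i − (cap_i+1)): x_1 ≥ 8 gives C(5,2) = 10; x_2 ≥ 7 gives C(6,2) = 15; x_3 ≥ 3 gives C(10,2) = 45. Together 70.
Add back pairs where two caps are both exceeded: 0 + 1 + 3 = 4.
By inclusion–exclusion the count is 78 − 70 + 4 = 12.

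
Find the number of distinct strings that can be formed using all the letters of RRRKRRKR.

Letter multiplicities in RRRKRRKR: K×2, R×6.
Dividing 8! = 40320 by 6!·2! = 1440 for the repeated letters gives 28.

28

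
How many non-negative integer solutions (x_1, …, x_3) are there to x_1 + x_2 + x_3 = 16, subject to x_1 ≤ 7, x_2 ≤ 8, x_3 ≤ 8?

Ignoring the caps, the number of non-negative solutions to x_1+…+x_3 = 16 is C(18,2) = 153.
Subtract solutions that violate a single cap (substitute x_i' = x_i − (cap_i+1)): x_1 ≥ 8 gives C(10,2) = 45; x_2 ≥ 9 gives C(9,2) = 36; x_3 ≥ 9 gives C(9,2) = 36. Together 117.
No two caps can be exceeded simultaneously, so the pair terms are all 0.
By inclusion–exclusion the count is 153 − 117 + 0 = 36.

36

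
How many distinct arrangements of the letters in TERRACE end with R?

360

Fix R in the last position and arrange the remaining 6 letters.
Those 6 letters have E appearing twice, giving (6)!/(2!) = 360.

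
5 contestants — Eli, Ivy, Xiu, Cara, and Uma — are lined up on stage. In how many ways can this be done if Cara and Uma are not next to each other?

There are 5! = 120 arrangements in all. If Cara and Uma are adjacent, merging them into one block gives 2·(4)! = 48 arrangements.
So 120 − 48 = 72 arrangements keep them apart.

72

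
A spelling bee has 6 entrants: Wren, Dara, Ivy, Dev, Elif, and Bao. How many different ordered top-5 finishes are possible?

720

This is an ordered selection of 5 from 6: P(6,5).
That gives 6 × 5 × 4 × 3 × 2 = 720.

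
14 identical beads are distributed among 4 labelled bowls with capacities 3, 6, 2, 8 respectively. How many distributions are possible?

Ignoring the caps, the number of non-negative solutions to x_1+…+x_4 = 14 is C(17,3) = 680.
Subtract solutions that violate a single cap (substitute x_i' = x_i − (cap_i+1)): x_1 ≥ 4 gives C(13,3) = 286; x_2 ≥ 7 gives C(10,3) = 120; x_3 ≥ 3 gives C(14,3) = 364; x_4 ≥ 9 gives C(8,3) = 56. Together 826.
Add back pairs where two caps are both exceeded: 20 + 120 + 4 + 35 + 0 + 10 = 189.
Subtract triples: 1 + 0 + 0 + 0 = 1.
By inclusion–exclusion the count is 680 − 826 + 189 − 1 = 42.

42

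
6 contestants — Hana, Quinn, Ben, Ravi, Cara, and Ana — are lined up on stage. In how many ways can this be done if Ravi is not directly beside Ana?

480

There are 6! = 720 arrangements in all. If Ravi and Ana are adjacent, merging them into one block gives 2·(5)! = 240 arrangements.
Complementary counting: 720 − 240 = 480.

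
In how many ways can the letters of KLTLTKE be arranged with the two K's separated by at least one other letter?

There are 7!/(2!·2!·2!) = 630 arrangements of KLTLTKE in total.
Arrangements with the K's together: treat KK as one letter, giving (6)!/(2!·2!) = 180.
Hence 630 − 180 = 450.

450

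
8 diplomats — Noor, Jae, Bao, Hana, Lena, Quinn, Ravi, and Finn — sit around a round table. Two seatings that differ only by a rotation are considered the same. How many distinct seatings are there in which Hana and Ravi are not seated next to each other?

All circular seatings of 8 people number (7)! = 5040.
Seatings with Hana beside Ravi: treat them as a block with 2 internal orders, giving 2 × (6)! = 1440.
Subtracting, 5040 − 1440 = 3600.

3600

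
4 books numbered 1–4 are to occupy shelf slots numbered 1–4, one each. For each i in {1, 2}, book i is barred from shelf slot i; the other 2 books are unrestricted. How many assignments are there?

14

Let Aᵢ (for i ∈ {1, 2}) be the placements that put book i in its forbidden shelf slot. Any j of these fix j positions, leaving (4−j)! ways to fill the rest, and there are C(2,j) ways to pick which j.
By inclusion–exclusion, the number of valid placements is Σ_{j=0}^{2} (−1)^j C(2,j)·(4−j)!.
Computing: 24 − 12 + 2 = 14.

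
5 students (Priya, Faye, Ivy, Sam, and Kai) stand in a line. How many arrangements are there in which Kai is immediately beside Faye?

48

Glue Kai and Faye into one block (2 internal orders), leaving 4 units to arrange in a row.
That gives 2 × 4! = 2 × 24 = 48.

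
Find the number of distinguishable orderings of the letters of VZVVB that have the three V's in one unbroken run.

Treat the 3 copies of V as a single block. The multiset to arrange is then {VVV, B, Z}, 3 items in all.
All 3 items are distinct, so there are (3)! = 6 arrangements.

6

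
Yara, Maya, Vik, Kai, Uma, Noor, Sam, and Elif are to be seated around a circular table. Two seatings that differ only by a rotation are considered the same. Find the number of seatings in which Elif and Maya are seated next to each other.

Glue Elif and Maya into a block (2 internal orders). Seating 7 units around a circle gives (6)! arrangements.
So 2 × (6)! = 2 × 720 = 1440.

1440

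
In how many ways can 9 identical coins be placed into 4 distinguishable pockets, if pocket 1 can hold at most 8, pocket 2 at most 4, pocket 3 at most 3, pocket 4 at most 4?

95

Ignoring the caps, the number of non-negative solutions to x_1+…+x_4 = 9 is C(12,3) = 220.
Subtract solutions that violate a single cap (substitute x_i' = x_i − (cap_i+1)): x_1 ≥ 9 gives C(3,3) = 1; x_2 ≥ 5 gives C(7,3) = 35; x_3 ≥ 4 gives C(8,3) = 56; x_4 ≥ 5 gives C(7,3) = 35. Together 127.
Add back pairs where two caps are both exceeded: 0 + 0 + 0 + 1 + 0 + 1 = 2.
By inclusion–exclusion the count is 220 − 127 + 2 = 95.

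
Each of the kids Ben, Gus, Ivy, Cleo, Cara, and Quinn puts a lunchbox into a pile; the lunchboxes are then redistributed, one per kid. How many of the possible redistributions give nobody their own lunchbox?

265

Count assignments avoiding every fixed point. For any j of the 6 kids fixed to their own lunchbox, the other 6−j can be arranged in (6−j)! ways.
By inclusion–exclusion this is Σ_{j=0}^{6} (−1)^j C(6,j)·(6−j)!.
Computing: 720 − 720 + 360 − 120 + 30 − 6 + 1 = 265.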